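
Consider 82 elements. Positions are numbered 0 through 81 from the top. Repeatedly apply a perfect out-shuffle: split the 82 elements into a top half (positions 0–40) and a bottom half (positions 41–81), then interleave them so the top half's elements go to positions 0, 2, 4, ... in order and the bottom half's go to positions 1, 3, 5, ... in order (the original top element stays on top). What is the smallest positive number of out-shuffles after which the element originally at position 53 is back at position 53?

Follow position 53 under repeated out-shuffles:
53 → 25 → 50 → 19 → 38 → 76 → 71 → 61 → ... → 53 (length 54)
It first returns after 54 out-shuffles.

54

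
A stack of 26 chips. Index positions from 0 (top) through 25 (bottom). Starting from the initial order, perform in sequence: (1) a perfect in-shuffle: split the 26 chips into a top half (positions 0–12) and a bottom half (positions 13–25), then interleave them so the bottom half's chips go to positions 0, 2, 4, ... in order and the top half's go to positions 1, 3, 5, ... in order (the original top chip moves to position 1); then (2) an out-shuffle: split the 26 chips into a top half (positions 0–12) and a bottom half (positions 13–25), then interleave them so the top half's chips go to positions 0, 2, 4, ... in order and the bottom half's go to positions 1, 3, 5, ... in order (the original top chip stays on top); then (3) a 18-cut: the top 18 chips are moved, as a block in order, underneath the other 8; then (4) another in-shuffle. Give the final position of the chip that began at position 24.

3

Track the chip from position 24 forward through each operation:
  after op 1 (in-shuffle): 24 → 22
  after op 2 (out-shuffle): 22 → 19
  after op 3 (cut 18): 19 → 1
  after op 4 (in-shuffle): 1 → 3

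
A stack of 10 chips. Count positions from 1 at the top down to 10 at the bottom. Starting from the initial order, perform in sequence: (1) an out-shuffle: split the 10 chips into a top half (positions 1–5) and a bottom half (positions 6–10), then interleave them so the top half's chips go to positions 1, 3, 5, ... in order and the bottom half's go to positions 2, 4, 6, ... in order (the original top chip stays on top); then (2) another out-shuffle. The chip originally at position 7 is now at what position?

7

Track the chip from position 7 forward through each operation:
  after op 1 (out-shuffle): 7 → 4
  after op 2 (out-shuffle): 4 → 7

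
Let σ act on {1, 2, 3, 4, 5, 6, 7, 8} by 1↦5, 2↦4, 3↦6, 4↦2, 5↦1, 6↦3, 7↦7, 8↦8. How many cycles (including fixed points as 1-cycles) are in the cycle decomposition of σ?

Cycle decomposition: (1 5) (2 4) (3 6) (7) (8).
5 cycles.

5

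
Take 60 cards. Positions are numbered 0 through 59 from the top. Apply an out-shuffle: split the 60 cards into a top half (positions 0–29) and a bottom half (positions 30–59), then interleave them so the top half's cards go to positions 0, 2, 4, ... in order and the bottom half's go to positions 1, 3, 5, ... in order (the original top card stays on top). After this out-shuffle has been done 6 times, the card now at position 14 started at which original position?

Work backwards from position 14, undoing one out-shuffle at a time:
14 ← 7 ← 33 ← 46 ← 23 ← 41 ← 50
So the card now at position 14 started at position 50.

50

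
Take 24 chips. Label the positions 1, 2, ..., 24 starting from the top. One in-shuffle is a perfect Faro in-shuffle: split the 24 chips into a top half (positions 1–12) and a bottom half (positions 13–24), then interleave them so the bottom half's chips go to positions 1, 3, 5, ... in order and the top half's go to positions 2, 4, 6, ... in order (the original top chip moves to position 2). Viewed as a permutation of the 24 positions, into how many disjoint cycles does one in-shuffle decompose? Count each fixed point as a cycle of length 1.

2

Trace each unvisited position around until it returns:
(1 2 4 8 16 7 ... len 20) (5 10 20 15)
2 cycles in total.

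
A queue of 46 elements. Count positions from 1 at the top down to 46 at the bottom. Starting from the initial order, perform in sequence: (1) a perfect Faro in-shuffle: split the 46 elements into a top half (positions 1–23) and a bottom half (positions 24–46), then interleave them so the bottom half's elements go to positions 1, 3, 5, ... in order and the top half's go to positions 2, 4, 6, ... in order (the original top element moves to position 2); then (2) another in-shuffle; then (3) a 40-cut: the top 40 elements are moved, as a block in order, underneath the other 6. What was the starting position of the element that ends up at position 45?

45

Undo the operations in reverse order, starting from position 45:
  undo op 3 (cut 40): 45 ← 39
  undo op 2 (in-shuffle, from bottom half): 39 ← 43
  undo op 1 (in-shuffle, from bottom half): 43 ← 45
So the element at position 45 came from original position 45.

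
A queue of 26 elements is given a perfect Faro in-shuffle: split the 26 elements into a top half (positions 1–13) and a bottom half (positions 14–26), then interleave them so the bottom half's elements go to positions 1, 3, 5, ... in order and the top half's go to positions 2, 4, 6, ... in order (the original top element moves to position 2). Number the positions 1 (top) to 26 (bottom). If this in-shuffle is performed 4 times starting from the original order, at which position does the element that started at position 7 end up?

4

Track the element's position through each in-shuffle:
7 → 14 → 1 → 2 → 4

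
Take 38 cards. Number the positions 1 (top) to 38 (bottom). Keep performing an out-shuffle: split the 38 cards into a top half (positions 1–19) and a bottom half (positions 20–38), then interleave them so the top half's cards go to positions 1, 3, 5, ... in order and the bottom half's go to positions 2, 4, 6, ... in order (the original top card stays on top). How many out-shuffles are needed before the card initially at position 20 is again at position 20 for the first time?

Follow position 20 under repeated out-shuffles:
20 → 2 → 3 → 5 → 9 → 17 → 33 → 28 → ... → 20 (length 36)
It first returns after 36 out-shuffles.

36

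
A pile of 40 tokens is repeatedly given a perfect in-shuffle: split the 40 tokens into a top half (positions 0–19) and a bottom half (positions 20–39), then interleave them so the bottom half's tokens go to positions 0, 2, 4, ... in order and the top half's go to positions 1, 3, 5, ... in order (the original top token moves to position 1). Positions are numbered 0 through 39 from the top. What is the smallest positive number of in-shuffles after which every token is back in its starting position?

The in-shuffle permutes the 40 positions with cycle lengths [20, 20].
Every token is home exactly when every cycle has completed a whole number of laps, i.e. after lcm(20) = 20 in-shuffles.

20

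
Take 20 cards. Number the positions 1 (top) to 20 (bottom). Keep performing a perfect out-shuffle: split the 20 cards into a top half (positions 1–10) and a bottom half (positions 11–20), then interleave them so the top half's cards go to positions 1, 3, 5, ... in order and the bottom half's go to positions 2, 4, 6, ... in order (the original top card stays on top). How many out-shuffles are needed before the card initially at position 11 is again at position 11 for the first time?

Follow position 11 under repeated out-shuffles:
11 → 2 → 3 → 5 → 9 → 17 → 14 → 8 → 15 → 10 → 19 → 18 → 16 → 12 → 4 → 7 → 13 → 6 → 11
It first returns after 18 out-shuffles.

18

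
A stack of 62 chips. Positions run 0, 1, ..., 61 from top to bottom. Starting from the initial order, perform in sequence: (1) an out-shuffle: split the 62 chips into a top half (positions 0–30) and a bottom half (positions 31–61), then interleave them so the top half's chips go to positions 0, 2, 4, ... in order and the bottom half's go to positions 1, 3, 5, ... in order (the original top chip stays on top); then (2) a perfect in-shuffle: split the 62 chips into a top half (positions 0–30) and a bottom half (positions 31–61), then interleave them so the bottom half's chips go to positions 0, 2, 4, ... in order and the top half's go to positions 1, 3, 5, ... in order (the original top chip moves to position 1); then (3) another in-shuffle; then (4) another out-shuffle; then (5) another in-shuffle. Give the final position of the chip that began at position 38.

1

Track the chip from position 38 forward through each operation:
  after op 1 (out-shuffle): 38 → 15
  after op 2 (in-shuffle): 15 → 31
  after op 3 (in-shuffle): 31 → 0
  after op 4 (out-shuffle): 0 → 0
  after op 5 (in-shuffle): 0 → 1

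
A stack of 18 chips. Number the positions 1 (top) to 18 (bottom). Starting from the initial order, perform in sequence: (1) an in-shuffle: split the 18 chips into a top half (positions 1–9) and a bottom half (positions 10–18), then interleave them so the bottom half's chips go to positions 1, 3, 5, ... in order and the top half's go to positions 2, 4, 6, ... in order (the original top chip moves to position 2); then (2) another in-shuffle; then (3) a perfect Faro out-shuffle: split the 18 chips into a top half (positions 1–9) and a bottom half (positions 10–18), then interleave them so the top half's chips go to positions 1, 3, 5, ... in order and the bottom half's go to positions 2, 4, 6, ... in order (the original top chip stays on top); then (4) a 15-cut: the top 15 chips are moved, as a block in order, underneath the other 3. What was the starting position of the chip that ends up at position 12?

6

Undo the operations in reverse order, starting from position 12:
  undo op 4 (cut 15): 12 ← 9
  undo op 3 (out-shuffle, from top half): 9 ← 5
  undo op 2 (in-shuffle, from bottom half): 5 ← 12
  undo op 1 (in-shuffle, from top half): 12 ← 6
So the chip at position 12 came from original position 6.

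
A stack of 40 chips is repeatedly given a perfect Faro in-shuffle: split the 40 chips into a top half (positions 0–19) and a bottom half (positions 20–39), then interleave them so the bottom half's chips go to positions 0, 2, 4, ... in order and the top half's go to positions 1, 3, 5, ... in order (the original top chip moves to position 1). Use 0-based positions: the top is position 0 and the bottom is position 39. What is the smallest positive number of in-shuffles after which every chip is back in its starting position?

The in-shuffle permutes the 40 positions with cycle lengths [20, 20].
Every chip is home exactly when every cycle has completed a whole number of laps, i.e. after lcm(20) = 20 in-shuffles.

20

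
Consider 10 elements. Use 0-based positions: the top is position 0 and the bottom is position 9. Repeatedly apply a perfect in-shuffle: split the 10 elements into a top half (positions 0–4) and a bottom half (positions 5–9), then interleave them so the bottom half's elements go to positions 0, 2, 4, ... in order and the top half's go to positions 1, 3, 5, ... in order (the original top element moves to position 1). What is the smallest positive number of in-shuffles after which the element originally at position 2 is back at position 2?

Follow position 2 under repeated in-shuffles:
2 → 5 → 0 → 1 → 3 → 7 → 4 → 9 → 8 → 6 → 2
It first returns after 10 in-shuffles.

10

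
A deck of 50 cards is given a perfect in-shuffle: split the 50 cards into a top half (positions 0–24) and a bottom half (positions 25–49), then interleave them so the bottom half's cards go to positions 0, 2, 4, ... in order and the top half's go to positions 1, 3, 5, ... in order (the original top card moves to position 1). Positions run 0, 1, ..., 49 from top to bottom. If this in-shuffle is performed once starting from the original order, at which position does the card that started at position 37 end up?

Track the card's position through each in-shuffle:
37 → 24

24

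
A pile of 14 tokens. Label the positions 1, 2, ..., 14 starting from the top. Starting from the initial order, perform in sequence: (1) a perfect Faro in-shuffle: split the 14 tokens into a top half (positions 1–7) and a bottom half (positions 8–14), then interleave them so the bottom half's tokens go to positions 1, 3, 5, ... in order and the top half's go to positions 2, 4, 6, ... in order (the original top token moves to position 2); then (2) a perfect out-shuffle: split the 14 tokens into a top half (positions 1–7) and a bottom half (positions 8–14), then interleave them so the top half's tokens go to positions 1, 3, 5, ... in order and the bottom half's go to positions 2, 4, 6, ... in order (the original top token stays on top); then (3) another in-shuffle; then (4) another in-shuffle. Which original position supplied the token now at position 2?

13

Undo the operations in reverse order, starting from position 2:
  undo op 4 (in-shuffle, from top half): 2 ← 1
  undo op 3 (in-shuffle, from bottom half): 1 ← 8
  undo op 2 (out-shuffle, from bottom half): 8 ← 11
  undo op 1 (in-shuffle, from bottom half): 11 ← 13
So the token at position 2 came from original position 13.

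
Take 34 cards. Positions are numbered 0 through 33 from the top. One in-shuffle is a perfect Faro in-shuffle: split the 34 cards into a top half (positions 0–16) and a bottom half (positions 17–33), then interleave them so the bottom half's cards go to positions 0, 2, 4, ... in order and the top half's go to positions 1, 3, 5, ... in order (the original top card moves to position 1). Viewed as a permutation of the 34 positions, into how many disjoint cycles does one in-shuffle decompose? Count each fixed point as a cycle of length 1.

Trace each unvisited position around until it returns:
(0 1 3 7 15 31 ... len 12) (2 5 11 23 12 25 ... len 12) (4 9 19) (6 13 27 20) (14 29 24)
5 cycles in total.

5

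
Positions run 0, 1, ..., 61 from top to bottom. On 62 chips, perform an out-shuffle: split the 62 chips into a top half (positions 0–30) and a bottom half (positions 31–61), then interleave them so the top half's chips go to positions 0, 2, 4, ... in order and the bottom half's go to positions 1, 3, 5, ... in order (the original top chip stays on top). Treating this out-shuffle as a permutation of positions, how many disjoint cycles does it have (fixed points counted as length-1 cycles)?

Trace each unvisited position around until it returns:
(0) (1 2 4 8 16 32 ... len 60) (61)
3 cycles in total.

3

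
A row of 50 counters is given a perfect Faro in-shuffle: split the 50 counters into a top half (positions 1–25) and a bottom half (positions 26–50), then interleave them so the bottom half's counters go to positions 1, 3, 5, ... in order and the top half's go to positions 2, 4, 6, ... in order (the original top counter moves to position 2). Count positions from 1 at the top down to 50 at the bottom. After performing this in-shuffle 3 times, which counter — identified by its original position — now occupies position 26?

Work backwards from position 26, undoing one in-shuffle at a time:
26 ← 13 ← 32 ← 16
So the counter now at position 26 started at position 16.

16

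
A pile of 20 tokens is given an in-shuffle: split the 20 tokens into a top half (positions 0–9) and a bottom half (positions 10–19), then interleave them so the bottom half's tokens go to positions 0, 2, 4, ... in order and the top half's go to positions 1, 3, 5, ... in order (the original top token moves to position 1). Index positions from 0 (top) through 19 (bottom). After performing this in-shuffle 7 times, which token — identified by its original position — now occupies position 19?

9

Work backwards from position 19, undoing one in-shuffle at a time:
19 ← 9 ← 4 ← 12 ← 16 ← 18 ← 19 ← 9
So the token now at position 19 started at position 9.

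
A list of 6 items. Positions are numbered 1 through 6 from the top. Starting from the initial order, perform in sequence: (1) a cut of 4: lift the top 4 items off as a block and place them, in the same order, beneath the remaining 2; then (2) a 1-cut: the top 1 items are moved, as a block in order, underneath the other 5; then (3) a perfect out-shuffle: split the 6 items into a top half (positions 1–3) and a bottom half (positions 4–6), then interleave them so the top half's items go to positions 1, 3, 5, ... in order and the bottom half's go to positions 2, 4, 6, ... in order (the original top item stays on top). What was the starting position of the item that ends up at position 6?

5

Undo the operations in reverse order, starting from position 6:
  undo op 3 (out-shuffle, from bottom half): 6 ← 6
  undo op 2 (cut 1): 6 ← 1
  undo op 1 (cut 4): 1 ← 5
So the item at position 6 came from original position 5.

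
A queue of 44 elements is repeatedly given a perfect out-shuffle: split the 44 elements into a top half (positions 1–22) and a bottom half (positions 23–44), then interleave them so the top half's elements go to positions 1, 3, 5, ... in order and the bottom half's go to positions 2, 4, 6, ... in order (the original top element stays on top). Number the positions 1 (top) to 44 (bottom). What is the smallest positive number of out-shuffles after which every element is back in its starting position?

The out-shuffle permutes the 44 positions with cycle lengths [1, 1, 14, 14, 14].
Every element is home exactly when every cycle has completed a whole number of laps, i.e. after lcm(1, 14) = 14 out-shuffles.

14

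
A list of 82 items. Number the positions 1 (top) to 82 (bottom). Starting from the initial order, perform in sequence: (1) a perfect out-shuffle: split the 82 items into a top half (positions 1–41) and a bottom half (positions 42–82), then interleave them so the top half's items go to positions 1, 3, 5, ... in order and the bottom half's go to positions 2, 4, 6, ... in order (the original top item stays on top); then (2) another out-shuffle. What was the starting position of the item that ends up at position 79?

61

Undo the operations in reverse order, starting from position 79:
  undo op 2 (out-shuffle, from top half): 79 ← 40
  undo op 1 (out-shuffle, from bottom half): 40 ← 61
So the item at position 79 came from original position 61.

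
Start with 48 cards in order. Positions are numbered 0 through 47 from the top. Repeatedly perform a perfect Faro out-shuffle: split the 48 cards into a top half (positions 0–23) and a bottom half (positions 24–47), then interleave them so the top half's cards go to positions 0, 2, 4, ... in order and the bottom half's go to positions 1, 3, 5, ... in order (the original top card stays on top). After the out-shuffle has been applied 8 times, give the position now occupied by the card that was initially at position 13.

Track the card's position through each out-shuffle:
13 → 26 → 5 → 10 → 20 → 40 → 33 → 19 → 38

38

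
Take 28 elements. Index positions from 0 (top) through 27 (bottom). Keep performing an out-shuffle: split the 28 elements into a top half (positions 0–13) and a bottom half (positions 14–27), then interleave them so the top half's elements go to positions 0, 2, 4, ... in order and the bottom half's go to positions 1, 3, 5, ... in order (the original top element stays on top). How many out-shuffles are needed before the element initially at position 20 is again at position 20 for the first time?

18

Follow position 20 under repeated out-shuffles:
20 → 13 → 26 → 25 → 23 → 19 → 11 → 22 → 17 → 7 → 14 → 1 → 2 → 4 → 8 → 16 → 5 → 10 → 20
It first returns after 18 out-shuffles.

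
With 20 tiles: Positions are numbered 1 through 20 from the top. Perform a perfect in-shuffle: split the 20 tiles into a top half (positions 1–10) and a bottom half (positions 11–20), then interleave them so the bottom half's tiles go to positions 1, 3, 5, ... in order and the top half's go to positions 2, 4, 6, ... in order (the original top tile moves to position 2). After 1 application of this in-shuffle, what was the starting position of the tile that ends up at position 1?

11

Work backwards from position 1, undoing one in-shuffle at a time:
1 ← 11
So the tile now at position 1 started at position 11.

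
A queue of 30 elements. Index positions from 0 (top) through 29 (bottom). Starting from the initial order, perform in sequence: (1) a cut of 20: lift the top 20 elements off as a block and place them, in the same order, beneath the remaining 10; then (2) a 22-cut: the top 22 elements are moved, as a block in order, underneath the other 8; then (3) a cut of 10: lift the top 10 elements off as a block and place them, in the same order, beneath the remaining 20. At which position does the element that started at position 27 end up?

5

Track the element from position 27 forward through each operation:
  after op 1 (cut 20): 27 → 7
  after op 2 (cut 22): 7 → 15
  after op 3 (cut 10): 15 → 5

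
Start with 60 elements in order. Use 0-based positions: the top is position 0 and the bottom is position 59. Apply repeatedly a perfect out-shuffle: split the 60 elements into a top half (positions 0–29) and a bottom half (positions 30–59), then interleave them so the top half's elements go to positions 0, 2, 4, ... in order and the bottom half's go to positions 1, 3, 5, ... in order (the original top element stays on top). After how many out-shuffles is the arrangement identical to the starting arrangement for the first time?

58

The out-shuffle permutes the 60 positions with cycle lengths [1, 1, 58].
Every element is home exactly when every cycle has completed a whole number of laps, i.e. after lcm(1, 58) = 58 out-shuffles.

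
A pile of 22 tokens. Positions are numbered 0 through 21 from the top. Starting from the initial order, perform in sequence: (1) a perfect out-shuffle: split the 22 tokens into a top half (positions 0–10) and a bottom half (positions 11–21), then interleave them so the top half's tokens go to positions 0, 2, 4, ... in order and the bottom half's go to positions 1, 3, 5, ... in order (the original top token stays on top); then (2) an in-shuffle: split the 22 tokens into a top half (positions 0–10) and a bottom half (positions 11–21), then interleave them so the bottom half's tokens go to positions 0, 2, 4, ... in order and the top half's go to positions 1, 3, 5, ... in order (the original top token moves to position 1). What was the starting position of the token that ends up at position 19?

Undo the operations in reverse order, starting from position 19:
  undo op 2 (in-shuffle, from top half): 19 ← 9
  undo op 1 (out-shuffle, from bottom half): 9 ← 15
So the token at position 19 came from original position 15.

15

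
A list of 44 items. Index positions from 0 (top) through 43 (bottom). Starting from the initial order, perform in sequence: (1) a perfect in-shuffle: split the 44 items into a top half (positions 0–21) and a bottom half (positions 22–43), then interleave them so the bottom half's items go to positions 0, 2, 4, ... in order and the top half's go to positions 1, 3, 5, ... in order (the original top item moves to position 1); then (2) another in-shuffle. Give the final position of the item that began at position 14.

14

Track the item from position 14 forward through each operation:
  after op 1 (in-shuffle): 14 → 29
  after op 2 (in-shuffle): 29 → 14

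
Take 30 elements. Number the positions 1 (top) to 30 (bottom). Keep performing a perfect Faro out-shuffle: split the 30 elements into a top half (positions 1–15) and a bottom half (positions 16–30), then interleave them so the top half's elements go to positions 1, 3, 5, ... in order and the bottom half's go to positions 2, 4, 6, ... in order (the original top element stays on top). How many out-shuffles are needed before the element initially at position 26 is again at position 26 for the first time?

Follow position 26 under repeated out-shuffles:
26 → 22 → 14 → 27 → 24 → 18 → 6 → 11 → ... → 26 (length 28)
It first returns after 28 out-shuffles.

28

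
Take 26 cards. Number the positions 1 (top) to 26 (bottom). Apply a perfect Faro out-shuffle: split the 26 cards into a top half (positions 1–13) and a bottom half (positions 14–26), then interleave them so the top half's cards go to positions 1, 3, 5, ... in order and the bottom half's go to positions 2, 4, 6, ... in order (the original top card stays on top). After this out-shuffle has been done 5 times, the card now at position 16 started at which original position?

Work backwards from position 16, undoing one out-shuffle at a time:
16 ← 21 ← 11 ← 6 ← 16 ← 21
So the card now at position 16 started at position 21.

21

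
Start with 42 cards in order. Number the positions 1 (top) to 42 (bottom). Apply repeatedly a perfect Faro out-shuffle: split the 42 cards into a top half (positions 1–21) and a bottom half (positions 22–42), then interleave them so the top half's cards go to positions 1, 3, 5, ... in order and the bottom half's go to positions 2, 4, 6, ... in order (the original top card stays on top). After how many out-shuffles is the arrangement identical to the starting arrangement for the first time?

The out-shuffle permutes the 42 positions with cycle lengths [1, 1, 20, 20].
Every card is home exactly when every cycle has completed a whole number of laps, i.e. after lcm(1, 20) = 20 out-shuffles.

20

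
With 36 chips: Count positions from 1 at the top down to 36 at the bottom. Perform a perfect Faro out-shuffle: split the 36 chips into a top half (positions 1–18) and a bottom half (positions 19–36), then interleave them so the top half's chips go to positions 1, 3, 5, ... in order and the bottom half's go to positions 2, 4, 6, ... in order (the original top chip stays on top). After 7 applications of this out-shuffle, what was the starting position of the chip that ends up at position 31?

Work backwards from position 31, undoing one out-shuffle at a time:
31 ← 16 ← 26 ← 31 ← 16 ← 26 ← 31 ← 16
So the chip now at position 31 started at position 16.

16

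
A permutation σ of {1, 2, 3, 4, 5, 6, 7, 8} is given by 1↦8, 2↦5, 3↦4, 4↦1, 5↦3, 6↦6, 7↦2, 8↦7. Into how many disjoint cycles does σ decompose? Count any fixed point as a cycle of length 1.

2

Cycle decomposition: (1 8 7 2 5 3 4) (6).
2 cycles.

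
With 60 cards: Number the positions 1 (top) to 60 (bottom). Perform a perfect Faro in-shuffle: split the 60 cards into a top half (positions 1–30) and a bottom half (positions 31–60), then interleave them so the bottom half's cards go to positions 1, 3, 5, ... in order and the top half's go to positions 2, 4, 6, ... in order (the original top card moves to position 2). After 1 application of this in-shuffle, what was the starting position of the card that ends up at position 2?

Work backwards from position 2, undoing one in-shuffle at a time:
2 ← 1
So the card now at position 2 started at position 1.

1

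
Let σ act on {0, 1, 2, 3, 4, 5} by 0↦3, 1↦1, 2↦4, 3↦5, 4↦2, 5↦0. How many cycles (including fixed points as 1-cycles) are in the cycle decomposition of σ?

Cycle decomposition: (0 3 5) (1) (2 4).
3 cycles.

3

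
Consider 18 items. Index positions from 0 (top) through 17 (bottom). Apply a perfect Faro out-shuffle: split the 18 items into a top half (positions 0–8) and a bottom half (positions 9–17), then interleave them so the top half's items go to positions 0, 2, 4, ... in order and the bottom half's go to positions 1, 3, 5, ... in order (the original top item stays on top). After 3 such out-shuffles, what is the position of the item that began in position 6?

Track the item's position through each out-shuffle:
6 → 12 → 7 → 14

14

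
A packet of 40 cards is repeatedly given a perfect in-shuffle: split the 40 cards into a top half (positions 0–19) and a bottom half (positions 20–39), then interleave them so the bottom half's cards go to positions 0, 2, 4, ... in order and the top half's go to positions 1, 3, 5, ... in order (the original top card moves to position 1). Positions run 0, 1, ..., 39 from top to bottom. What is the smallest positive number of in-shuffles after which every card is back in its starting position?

The in-shuffle permutes the 40 positions with cycle lengths [20, 20].
Every card is home exactly when every cycle has completed a whole number of laps, i.e. after lcm(20) = 20 in-shuffles.

20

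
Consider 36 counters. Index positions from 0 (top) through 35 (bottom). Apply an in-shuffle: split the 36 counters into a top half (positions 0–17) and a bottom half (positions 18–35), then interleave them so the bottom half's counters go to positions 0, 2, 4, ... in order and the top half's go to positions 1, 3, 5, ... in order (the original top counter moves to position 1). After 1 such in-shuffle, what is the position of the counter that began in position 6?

Track the counter's position through each in-shuffle:
6 → 13

13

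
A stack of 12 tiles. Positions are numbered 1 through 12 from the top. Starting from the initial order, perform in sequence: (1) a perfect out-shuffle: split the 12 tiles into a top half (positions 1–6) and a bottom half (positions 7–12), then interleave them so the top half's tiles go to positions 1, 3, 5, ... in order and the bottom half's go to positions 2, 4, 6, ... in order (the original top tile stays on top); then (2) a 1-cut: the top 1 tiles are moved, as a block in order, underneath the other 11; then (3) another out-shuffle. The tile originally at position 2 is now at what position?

Track the tile from position 2 forward through each operation:
  after op 1 (out-shuffle): 2 → 3
  after op 2 (cut 1): 3 → 2
  after op 3 (out-shuffle): 2 → 3

3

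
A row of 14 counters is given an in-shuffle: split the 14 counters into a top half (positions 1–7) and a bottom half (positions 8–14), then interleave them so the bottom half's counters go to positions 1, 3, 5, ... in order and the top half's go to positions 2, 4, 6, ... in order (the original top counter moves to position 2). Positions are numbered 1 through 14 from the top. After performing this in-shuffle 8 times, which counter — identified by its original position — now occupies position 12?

12

Work backwards from position 12, undoing one in-shuffle at a time:
12 ← 6 ← 3 ← 9 ← 12 ← 6 ← 3 ← 9 ← 12
So the counter now at position 12 started at position 12.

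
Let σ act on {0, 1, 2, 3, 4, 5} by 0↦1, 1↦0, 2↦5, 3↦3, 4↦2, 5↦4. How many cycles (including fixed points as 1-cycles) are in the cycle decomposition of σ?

Cycle decomposition: (0 1) (2 5 4) (3).
3 cycles.

3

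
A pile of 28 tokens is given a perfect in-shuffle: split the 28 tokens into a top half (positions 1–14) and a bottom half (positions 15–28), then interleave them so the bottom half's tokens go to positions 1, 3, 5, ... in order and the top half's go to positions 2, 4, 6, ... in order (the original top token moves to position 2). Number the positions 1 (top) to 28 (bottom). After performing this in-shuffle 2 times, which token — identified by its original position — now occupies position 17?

26

Work backwards from position 17, undoing one in-shuffle at a time:
17 ← 23 ← 26
So the token now at position 17 started at position 26.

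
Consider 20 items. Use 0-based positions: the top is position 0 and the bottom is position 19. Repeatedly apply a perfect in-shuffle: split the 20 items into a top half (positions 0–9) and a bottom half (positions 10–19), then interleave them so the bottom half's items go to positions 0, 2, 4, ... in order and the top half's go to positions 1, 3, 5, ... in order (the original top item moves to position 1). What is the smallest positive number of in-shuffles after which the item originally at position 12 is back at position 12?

Follow position 12 under repeated in-shuffles:
12 → 4 → 9 → 19 → 18 → 16 → 12
It first returns after 6 in-shuffles.

6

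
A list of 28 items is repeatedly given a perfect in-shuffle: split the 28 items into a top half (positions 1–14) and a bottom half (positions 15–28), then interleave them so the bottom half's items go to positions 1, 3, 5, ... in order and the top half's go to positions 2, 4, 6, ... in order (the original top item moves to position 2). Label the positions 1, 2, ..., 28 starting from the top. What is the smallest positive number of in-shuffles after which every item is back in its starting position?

The in-shuffle permutes the 28 positions with cycle lengths [28].
Every item is home exactly when every cycle has completed a whole number of laps, i.e. after lcm(28) = 28 in-shuffles.

28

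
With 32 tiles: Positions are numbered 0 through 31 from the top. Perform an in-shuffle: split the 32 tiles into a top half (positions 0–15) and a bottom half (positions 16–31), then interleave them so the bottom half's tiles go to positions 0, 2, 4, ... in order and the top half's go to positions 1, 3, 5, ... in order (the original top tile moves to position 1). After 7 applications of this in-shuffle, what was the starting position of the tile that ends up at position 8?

5

Work backwards from position 8, undoing one in-shuffle at a time:
8 ← 20 ← 26 ← 29 ← 14 ← 23 ← 11 ← 5
So the tile now at position 8 started at position 5.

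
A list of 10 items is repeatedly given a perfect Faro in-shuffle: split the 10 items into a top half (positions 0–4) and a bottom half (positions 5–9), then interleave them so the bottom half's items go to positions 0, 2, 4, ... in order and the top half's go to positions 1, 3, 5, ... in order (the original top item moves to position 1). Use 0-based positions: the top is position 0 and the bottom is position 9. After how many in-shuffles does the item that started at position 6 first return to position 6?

10

Follow position 6 under repeated in-shuffles:
6 → 2 → 5 → 0 → 1 → 3 → 7 → 4 → 9 → 8 → 6
It first returns after 10 in-shuffles.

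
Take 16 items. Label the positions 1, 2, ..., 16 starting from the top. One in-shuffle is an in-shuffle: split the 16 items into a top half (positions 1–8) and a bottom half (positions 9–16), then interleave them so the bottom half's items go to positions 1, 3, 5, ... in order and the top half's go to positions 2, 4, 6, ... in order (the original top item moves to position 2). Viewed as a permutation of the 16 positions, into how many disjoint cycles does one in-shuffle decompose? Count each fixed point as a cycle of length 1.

2

Trace each unvisited position around until it returns:
(1 2 4 8 16 15 13 9) (3 6 12 7 14 11 5 10)
2 cycles in total.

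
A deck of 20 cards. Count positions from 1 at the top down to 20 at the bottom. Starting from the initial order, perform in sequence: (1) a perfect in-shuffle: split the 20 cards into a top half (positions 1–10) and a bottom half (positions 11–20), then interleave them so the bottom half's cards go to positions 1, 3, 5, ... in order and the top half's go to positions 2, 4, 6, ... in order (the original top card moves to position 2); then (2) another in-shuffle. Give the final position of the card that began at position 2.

Track the card from position 2 forward through each operation:
  after op 1 (in-shuffle): 2 → 4
  after op 2 (in-shuffle): 4 → 8

8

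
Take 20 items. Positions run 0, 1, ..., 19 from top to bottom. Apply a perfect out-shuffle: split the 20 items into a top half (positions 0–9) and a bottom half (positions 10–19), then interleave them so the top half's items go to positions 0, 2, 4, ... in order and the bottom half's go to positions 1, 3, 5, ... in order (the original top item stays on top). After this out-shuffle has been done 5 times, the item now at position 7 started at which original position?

2

Work backwards from position 7, undoing one out-shuffle at a time:
7 ← 13 ← 16 ← 8 ← 4 ← 2
So the item now at position 7 started at position 2.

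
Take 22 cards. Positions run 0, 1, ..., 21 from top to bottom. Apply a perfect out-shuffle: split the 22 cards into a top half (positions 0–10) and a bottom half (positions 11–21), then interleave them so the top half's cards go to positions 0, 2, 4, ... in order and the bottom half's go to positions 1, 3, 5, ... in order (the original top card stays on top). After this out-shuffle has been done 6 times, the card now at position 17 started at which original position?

Work backwards from position 17, undoing one out-shuffle at a time:
17 ← 19 ← 20 ← 10 ← 5 ← 13 ← 17
So the card now at position 17 started at position 17.

17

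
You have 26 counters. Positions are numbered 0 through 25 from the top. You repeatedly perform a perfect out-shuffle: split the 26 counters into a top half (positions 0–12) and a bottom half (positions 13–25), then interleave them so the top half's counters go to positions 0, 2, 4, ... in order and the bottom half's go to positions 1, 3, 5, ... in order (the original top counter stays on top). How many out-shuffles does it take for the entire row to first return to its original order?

20

The out-shuffle permutes the 26 positions with cycle lengths [1, 1, 4, 20].
Every counter is home exactly when every cycle has completed a whole number of laps, i.e. after lcm(1, 4, 20) = 20 out-shuffles.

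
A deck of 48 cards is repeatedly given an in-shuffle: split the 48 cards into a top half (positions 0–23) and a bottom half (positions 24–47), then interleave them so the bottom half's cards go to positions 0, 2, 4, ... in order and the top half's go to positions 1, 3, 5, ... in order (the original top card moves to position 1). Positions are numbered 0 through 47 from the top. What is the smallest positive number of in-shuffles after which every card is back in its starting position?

The in-shuffle permutes the 48 positions with cycle lengths [3, 3, 21, 21].
Every card is home exactly when every cycle has completed a whole number of laps, i.e. after lcm(3, 21) = 21 in-shuffles.

21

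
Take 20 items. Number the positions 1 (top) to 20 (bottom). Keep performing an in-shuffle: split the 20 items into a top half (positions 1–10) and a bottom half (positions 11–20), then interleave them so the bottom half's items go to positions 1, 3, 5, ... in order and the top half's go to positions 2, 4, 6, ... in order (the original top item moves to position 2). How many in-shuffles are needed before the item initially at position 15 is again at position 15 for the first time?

3

Follow position 15 under repeated in-shuffles:
15 → 9 → 18 → 15
It first returns after 3 in-shuffles.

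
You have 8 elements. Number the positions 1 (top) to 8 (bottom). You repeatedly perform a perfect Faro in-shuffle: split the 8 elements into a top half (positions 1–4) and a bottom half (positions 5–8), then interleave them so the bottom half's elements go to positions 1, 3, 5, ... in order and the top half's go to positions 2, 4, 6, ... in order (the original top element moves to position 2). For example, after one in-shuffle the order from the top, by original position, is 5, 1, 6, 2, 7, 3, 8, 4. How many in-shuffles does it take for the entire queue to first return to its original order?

6

The in-shuffle permutes the 8 positions with cycle lengths [2, 6].
Every element is home exactly when every cycle has completed a whole number of laps, i.e. after lcm(2, 6) = 6 in-shuffles.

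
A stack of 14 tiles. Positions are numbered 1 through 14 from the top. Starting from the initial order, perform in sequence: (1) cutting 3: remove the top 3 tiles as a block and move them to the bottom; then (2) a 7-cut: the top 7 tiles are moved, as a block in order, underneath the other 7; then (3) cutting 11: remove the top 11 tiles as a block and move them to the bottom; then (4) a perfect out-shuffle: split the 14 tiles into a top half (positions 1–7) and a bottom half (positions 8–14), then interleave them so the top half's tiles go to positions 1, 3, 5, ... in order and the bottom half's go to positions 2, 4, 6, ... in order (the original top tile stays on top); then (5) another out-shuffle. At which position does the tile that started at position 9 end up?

Track the tile from position 9 forward through each operation:
  after op 1 (cut 3): 9 → 6
  after op 2 (cut 7): 6 → 13
  after op 3 (cut 11): 13 → 2
  after op 4 (out-shuffle): 2 → 3
  after op 5 (out-shuffle): 3 → 5

5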